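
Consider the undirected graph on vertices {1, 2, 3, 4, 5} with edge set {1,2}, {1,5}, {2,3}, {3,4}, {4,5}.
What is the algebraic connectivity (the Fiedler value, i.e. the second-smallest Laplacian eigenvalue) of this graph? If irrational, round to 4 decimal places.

1.3820

Reading degrees in the order [1, 2, 3, 4, 5] gives [2, 2, 2, 2, 2]; set D = diag(2, 2, 2, 2, 2) and form L = D - A. The sorted Laplacian eigenvalues are [0, 1.3820, 1.3820, 3.6180, 3.6180]; the algebraic connectivity is the second entry, 1.3820.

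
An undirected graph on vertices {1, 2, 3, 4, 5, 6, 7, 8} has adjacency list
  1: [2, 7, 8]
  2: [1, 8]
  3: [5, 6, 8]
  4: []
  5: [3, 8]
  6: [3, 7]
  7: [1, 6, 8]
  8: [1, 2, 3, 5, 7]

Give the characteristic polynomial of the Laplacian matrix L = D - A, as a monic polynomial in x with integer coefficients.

x^8 - 20x^7 + 158x^6 - 628x^5 + 1316x^4 - 1370x^3 + 553x^2

With the vertex order [1, 2, 3, 4, 5, 6, 7, 8], the degrees are [3, 2, 3, 0, 2, 2, 3, 5], giving D = diag(3, 2, 3, 0, 2, 2, 3, 5) and L = D - A. Computing det(xI - L) by cofactor expansion (or equivalently via sum-over-permutations) gives x^8 - 20x^7 + 158x^6 - 628x^5 + 1316x^4 - 1370x^3 + 553x^2. Since p(0) = det(-L) = 0, x divides p(x).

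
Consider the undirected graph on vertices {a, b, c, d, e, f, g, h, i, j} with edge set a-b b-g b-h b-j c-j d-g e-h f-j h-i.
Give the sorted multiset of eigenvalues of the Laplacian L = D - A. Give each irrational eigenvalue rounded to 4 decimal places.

With the vertex order [a, b, c, d, e, f, g, h, i, j], the degrees are [1, 4, 1, 1, 1, 1, 2, 3, 1, 3], giving D = diag(1, 4, 1, 1, 1, 1, 2, 3, 1, 3) and L = D - A. Diagonalising L (or applying a numerical eigensolver to the 10x10 matrix) gives the spectrum above. The eigenvalues sum to 18, which equals trace(L) = 2|E|.

[0, 0.2679, 0.3426, 0.7482, 1, 1, 2.2345, 3.1746, 3.7321, 5.5002]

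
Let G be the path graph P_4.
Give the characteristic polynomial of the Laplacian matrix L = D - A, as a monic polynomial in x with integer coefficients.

The graph has 4 vertices and degree multiset [2, 2, 1, 1]; D is the diagonal matrix of degrees and L = D - A. L has integer entries, so p(x) = det(xI - L) has integer coefficients. Expanding the determinant yields x^4 - 6x^3 + 10x^2 - 4x. The coefficient of x^3 equals -trace(L) = -6, matching the sum of degrees. The eigenvalues sum to 6, which equals trace(L) = 2|E|. There is one zero in the spectrum, matching the 1 component.

x^4 - 6x^3 + 10x^2 - 4x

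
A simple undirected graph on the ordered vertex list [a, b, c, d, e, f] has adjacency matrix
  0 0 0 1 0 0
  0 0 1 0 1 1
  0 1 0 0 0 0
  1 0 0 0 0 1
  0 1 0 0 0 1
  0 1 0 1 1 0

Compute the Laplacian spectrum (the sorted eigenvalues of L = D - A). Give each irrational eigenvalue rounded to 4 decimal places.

[0, 0.4131, 1.1369, 2.3595, 3.6977, 4.3928]

With the vertex order [a, b, c, d, e, f], the degrees are [1, 3, 1, 2, 2, 3], giving D = diag(1, 3, 1, 2, 2, 3) and L = D - A. The multiplicity of 0 as a Laplacian eigenvalue equals the number of connected components. The single zero eigenvalue shows the graph is connected.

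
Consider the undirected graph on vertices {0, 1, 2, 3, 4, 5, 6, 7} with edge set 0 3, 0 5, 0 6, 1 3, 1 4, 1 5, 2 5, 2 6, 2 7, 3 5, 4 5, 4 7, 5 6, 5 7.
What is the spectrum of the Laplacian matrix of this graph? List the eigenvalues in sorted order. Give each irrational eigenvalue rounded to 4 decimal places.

[0, 1.7530, 1.7530, 3.4450, 3.4450, 4.8019, 4.8019, 8]

Each diagonal entry of L is the vertex degree and each off-diagonal entry is -1 where an edge is present, 0 otherwise; in the order [0, 1, 2, 3, 4, 5, 6, 7] the diagonal is [3, 3, 3, 3, 3, 7, 3, 3]. Diagonalising L (or applying a numerical eigensolver to the 8x8 matrix) gives the spectrum above. The eigenvalues sum to 28, which equals trace(L) = 2|E|. The largest eigenvalue, 8, is at most the vertex count 8.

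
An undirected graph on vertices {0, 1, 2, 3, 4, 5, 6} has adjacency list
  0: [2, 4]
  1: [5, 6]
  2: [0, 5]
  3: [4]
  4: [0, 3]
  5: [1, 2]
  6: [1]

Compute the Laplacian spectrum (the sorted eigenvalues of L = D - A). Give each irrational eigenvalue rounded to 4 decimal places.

With the vertex order [0, 1, 2, 3, 4, 5, 6], the degrees are [2, 2, 2, 1, 2, 2, 1], giving D = diag(2, 2, 2, 1, 2, 2, 1) and L = D - A. The multiplicity of 0 as a Laplacian eigenvalue equals the number of connected components. By the matrix-tree theorem the graph has (1/7) * product of the nonzero eigenvalues = 1 spanning tree. There is one zero in the spectrum, matching the 1 component.

[0, 0.1981, 0.7530, 1.5550, 2.4450, 3.2470, 3.8019]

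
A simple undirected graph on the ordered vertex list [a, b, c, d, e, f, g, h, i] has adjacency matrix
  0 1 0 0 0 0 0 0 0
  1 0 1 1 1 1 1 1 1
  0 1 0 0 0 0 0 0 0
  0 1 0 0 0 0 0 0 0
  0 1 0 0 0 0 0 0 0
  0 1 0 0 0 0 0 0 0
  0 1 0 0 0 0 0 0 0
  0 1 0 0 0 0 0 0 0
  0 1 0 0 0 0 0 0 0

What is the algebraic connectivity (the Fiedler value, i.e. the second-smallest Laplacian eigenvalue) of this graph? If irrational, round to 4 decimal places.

1

With the vertex order [a, b, c, d, e, f, g, h, i], the degrees are [1, 8, 1, 1, 1, 1, 1, 1, 1], giving D = diag(1, 8, 1, 1, 1, 1, 1, 1, 1) and L = D - A. The smallest Laplacian eigenvalue is always 0. The next one, lambda_2 = 1, measures how hard the graph is to disconnect: larger values mean better connectivity. By the matrix-tree theorem the graph has (1/9) * product of the nonzero eigenvalues = 1 spanning tree. There is one zero in the spectrum, matching the 1 component.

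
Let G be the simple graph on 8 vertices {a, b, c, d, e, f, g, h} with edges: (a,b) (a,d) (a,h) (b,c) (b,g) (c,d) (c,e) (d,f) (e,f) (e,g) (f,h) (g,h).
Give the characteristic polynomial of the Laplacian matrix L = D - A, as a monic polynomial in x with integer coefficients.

x^8 - 24x^7 + 240x^6 - 1296x^5 + 4080x^4 - 7488x^3 + 7424x^2 - 3072x

Reading degrees in the order [a, b, c, d, e, f, g, h] gives [3, 3, 3, 3, 3, 3, 3, 3]; set D = diag(3, 3, 3, 3, 3, 3, 3, 3) and form L = D - A. Computing det(xI - L) by cofactor expansion (or equivalently via sum-over-permutations) gives x^8 - 24x^7 + 240x^6 - 1296x^5 + 4080x^4 - 7488x^3 + 7424x^2 - 3072x. The constant term is 0 because L is singular (the all-ones vector lies in its kernel). The largest eigenvalue, 6, is at most the vertex count 8.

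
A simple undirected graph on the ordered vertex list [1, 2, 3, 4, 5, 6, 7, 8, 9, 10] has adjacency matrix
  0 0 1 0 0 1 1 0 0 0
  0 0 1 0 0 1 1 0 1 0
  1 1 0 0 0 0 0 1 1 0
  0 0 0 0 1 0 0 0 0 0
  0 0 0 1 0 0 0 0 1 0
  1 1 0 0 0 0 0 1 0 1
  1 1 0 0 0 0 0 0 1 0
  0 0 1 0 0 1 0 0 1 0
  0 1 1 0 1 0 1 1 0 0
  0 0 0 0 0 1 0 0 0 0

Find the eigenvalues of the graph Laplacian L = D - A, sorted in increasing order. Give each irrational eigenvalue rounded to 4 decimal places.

Each diagonal entry of L is the vertex degree and each off-diagonal entry is -1 where an edge is present, 0 otherwise; in the order [1, 2, 3, 4, 5, 6, 7, 8, 9, 10] the diagonal is [3, 4, 4, 1, 2, 4, 3, 3, 5, 1]. Since every row of L sums to 0, the all-ones vector is in the kernel and 0 is an eigenvalue. By the matrix-tree theorem the graph has (1/10) * product of the nonzero eigenvalues = 400 spanning trees. The eigenvalues sum to 30, which equals trace(L) = 2|E|.

[0, 0.3847, 0.8758, 2.3095, 2.4672, 3.1629, 4, 4.0582, 6.2822, 6.4596]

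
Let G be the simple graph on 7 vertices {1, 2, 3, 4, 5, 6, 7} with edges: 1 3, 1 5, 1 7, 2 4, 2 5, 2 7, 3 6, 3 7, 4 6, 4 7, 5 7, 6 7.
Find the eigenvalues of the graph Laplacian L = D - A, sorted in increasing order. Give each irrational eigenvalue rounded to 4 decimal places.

Reading degrees in the order [1, 2, 3, 4, 5, 6, 7] gives [3, 3, 3, 3, 3, 3, 6]; set D = diag(3, 3, 3, 3, 3, 3, 6) and form L = D - A. Since every row of L sums to 0, the all-ones vector is in the kernel and 0 is an eigenvalue. The largest eigenvalue, 7, is at most the vertex count 7.

[0, 2, 2, 4, 4, 5, 7]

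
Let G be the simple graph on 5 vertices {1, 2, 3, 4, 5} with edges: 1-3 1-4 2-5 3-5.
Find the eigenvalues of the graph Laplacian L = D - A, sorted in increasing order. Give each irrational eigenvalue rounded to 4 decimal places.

With the vertex order [1, 2, 3, 4, 5], the degrees are [2, 1, 2, 1, 2], giving D = diag(2, 1, 2, 1, 2) and L = D - A. Diagonalising L (or applying a numerical eigensolver to the 5x5 matrix) gives the spectrum above. The single zero eigenvalue shows the graph is connected. There is one zero in the spectrum, matching the 1 component.

[0, 0.3820, 1.3820, 2.6180, 3.6180]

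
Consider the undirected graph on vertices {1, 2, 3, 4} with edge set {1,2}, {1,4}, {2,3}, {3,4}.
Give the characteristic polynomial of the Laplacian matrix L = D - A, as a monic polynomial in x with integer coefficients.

x^4 - 8x^3 + 20x^2 - 16x

Reading degrees in the order [1, 2, 3, 4] gives [2, 2, 2, 2]; set D = diag(2, 2, 2, 2) and form L = D - A. The eigenvalues of L are [0, 2, 2, 4]; the characteristic polynomial is the product of (x - lambda_i), which multiplies out to x^4 - 8x^3 + 20x^2 - 16x. The coefficient of x^3 equals -trace(L) = -8, matching the sum of degrees. The eigenvalues sum to 8, which equals trace(L) = 2|E|. There is one zero in the spectrum, matching the 1 component.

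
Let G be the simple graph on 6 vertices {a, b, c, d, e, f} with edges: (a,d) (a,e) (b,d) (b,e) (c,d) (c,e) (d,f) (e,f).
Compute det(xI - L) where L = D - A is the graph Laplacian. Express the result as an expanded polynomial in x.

With the vertex order [a, b, c, d, e, f], the degrees are [2, 2, 2, 4, 4, 2], giving D = diag(2, 2, 2, 4, 4, 2) and L = D - A. The eigenvalues of L are [0, 2, 2, 2, 4, 6]; the characteristic polynomial is the product of (x - lambda_i), which multiplies out to x^6 - 16x^5 + 96x^4 - 272x^3 + 368x^2 - 192x. Since p(0) = det(-L) = 0, x divides p(x). There is one zero in the spectrum, matching the 1 component. By the matrix-tree theorem the graph has (1/6) * product of the nonzero eigenvalues = 32 spanning trees.

x^6 - 16x^5 + 96x^4 - 272x^3 + 368x^2 - 192x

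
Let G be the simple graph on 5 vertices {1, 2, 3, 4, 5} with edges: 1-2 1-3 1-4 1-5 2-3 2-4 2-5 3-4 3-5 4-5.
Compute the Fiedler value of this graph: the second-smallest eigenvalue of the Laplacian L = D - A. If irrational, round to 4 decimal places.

Reading degrees in the order [1, 2, 3, 4, 5] gives [4, 4, 4, 4, 4]; set D = diag(4, 4, 4, 4, 4) and form L = D - A. Computing the eigenvalues of L and sorting gives [0, 5, 5, 5, 5]. The Fiedler value lambda_2 = 5 is strictly positive, so the graph is connected. The largest eigenvalue, 5, is at most the vertex count 5. There is one zero in the spectrum, matching the 1 component.

5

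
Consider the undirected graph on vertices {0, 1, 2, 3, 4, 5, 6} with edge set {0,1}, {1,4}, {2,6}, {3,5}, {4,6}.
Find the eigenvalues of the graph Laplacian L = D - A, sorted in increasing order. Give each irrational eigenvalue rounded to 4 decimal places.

[0, 0, 0.3820, 1.3820, 2, 2.6180, 3.6180]

With the vertex order [0, 1, 2, 3, 4, 5, 6], the degrees are [1, 2, 1, 1, 2, 1, 2], giving D = diag(1, 2, 1, 1, 2, 1, 2) and L = D - A. Since every row of L sums to 0, the all-ones vector is in the kernel and 0 is an eigenvalue. The 2 zero eigenvalues correspond to the 2 connected components. The eigenvalues sum to 10, which equals trace(L) = 2|E|.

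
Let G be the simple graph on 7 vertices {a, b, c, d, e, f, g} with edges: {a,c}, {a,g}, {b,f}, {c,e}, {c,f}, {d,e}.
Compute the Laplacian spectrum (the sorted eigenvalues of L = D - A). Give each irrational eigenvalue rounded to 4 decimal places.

[0, 0.3820, 0.3820, 1.5858, 2.6180, 2.6180, 4.4142]

Each diagonal entry of L is the vertex degree and each off-diagonal entry is -1 where an edge is present, 0 otherwise; in the order [a, b, c, d, e, f, g] the diagonal is [2, 1, 3, 1, 2, 2, 1]. L is symmetric positive semidefinite, so every eigenvalue is real and nonnegative.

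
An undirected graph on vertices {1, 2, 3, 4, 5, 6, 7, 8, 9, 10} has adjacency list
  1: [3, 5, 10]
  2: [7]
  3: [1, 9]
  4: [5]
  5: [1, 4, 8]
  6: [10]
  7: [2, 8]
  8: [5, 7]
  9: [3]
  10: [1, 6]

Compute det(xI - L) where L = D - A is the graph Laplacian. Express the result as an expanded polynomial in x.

Each diagonal entry of L is the vertex degree and each off-diagonal entry is -1 where an edge is present, 0 otherwise; in the order [1, 2, 3, 4, 5, 6, 7, 8, 9, 10] the diagonal is [3, 1, 2, 1, 3, 1, 2, 2, 1, 2]. Computing det(xI - L) by cofactor expansion (or equivalently via sum-over-permutations) gives x^10 - 18x^9 + 134x^8 - 536x^7 + 1252x^6 - 1738x^5 + 1399x^4 - 612x^3 + 130x^2 - 10x. Since p(0) = det(-L) = 0, x divides p(x).

x^10 - 18x^9 + 134x^8 - 536x^7 + 1252x^6 - 1738x^5 + 1399x^4 - 612x^3 + 130x^2 - 10x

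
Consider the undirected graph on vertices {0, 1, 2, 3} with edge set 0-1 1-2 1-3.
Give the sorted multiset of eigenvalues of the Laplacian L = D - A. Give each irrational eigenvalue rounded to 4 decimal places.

[0, 1, 1, 4]

Each diagonal entry of L is the vertex degree and each off-diagonal entry is -1 where an edge is present, 0 otherwise; in the order [0, 1, 2, 3] the diagonal is [1, 3, 1, 1]. Diagonalising L (or applying a numerical eigensolver to the 4x4 matrix) gives the spectrum above. The single zero eigenvalue shows the graph is connected. There is one zero in the spectrum, matching the 1 component.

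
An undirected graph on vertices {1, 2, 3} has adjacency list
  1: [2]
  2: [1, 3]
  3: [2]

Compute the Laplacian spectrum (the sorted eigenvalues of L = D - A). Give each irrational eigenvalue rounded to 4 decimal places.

[0, 1, 3]

Reading degrees in the order [1, 2, 3] gives [1, 2, 1]; set D = diag(1, 2, 1) and form L = D - A. Since every row of L sums to 0, the all-ones vector is in the kernel and 0 is an eigenvalue. The largest eigenvalue, 3, is at most the vertex count 3.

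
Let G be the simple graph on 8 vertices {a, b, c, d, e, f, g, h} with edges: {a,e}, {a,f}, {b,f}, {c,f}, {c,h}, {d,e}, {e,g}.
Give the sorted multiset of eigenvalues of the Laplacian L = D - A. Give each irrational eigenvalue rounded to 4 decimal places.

Reading degrees in the order [a, b, c, d, e, f, g, h] gives [2, 1, 2, 1, 3, 3, 1, 1]; set D = diag(2, 1, 2, 1, 3, 3, 1, 1) and form L = D - A. Since every row of L sums to 0, the all-ones vector is in the kernel and 0 is an eigenvalue. The largest eigenvalue, 4.4763, is at most the vertex count 8.

[0, 0.2137, 0.6177, 1, 1.4977, 2.3537, 3.8408, 4.4763]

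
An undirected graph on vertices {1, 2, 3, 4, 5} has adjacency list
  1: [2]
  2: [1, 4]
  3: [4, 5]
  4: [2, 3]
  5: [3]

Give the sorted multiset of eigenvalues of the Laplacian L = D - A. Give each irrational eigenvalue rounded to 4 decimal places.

[0, 0.3820, 1.3820, 2.6180, 3.6180]

With the vertex order [1, 2, 3, 4, 5], the degrees are [1, 2, 2, 2, 1], giving D = diag(1, 2, 2, 2, 1) and L = D - A. Diagonalising L (or applying a numerical eigensolver to the 5x5 matrix) gives the spectrum above. The single zero eigenvalue shows the graph is connected.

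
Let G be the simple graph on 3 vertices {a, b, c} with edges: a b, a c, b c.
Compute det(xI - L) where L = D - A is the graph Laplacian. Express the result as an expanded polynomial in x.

Reading degrees in the order [a, b, c] gives [2, 2, 2]; set D = diag(2, 2, 2) and form L = D - A. L has integer entries, so p(x) = det(xI - L) has integer coefficients. Expanding the determinant yields x^3 - 6x^2 + 9x. Since p(0) = det(-L) = 0, x divides p(x). By the matrix-tree theorem the graph has (1/3) * product of the nonzero eigenvalues = 3 spanning trees. There is one zero in the spectrum, matching the 1 component.

x^3 - 6x^2 + 9x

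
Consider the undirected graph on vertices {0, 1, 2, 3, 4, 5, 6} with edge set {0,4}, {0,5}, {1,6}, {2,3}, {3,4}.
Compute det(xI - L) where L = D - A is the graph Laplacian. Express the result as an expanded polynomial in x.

x^7 - 10x^6 + 37x^5 - 62x^4 + 45x^3 - 10x^2

With the vertex order [0, 1, 2, 3, 4, 5, 6], the degrees are [2, 1, 1, 2, 2, 1, 1], giving D = diag(2, 1, 1, 2, 2, 1, 1) and L = D - A. Computing det(xI - L) by cofactor expansion (or equivalently via sum-over-permutations) gives x^7 - 10x^6 + 37x^5 - 62x^4 + 45x^3 - 10x^2. The constant term is 0 because L is singular (the all-ones vector lies in its kernel). The eigenvalues sum to 10, which equals trace(L) = 2|E|.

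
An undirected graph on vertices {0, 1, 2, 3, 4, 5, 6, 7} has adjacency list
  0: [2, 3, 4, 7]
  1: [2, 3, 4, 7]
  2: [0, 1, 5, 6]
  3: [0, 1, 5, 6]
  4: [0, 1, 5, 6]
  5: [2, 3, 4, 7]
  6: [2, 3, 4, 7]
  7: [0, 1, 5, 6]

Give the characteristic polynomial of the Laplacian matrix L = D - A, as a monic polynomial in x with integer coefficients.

x^8 - 32x^7 + 432x^6 - 3200x^5 + 14080x^4 - 36864x^3 + 53248x^2 - 32768x

Reading degrees in the order [0, 1, 2, 3, 4, 5, 6, 7] gives [4, 4, 4, 4, 4, 4, 4, 4]; set D = diag(4, 4, 4, 4, 4, 4, 4, 4) and form L = D - A. The eigenvalues of L are [0, 4, 4, 4, 4, 4, 4, 8]; the characteristic polynomial is the product of (x - lambda_i), which multiplies out to x^8 - 32x^7 + 432x^6 - 3200x^5 + 14080x^4 - 36864x^3 + 53248x^2 - 32768x. The coefficient of x^7 equals -trace(L) = -32, matching the sum of degrees. There is one zero in the spectrum, matching the 1 component.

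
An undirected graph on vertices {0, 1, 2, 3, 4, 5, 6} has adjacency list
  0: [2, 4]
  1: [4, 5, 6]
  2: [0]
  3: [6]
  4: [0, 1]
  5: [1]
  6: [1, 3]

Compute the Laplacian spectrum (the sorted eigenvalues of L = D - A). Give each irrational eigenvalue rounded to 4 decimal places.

[0, 0.2603, 0.6262, 1.4055, 2.2742, 3.0996, 4.3342]

With the vertex order [0, 1, 2, 3, 4, 5, 6], the degrees are [2, 3, 1, 1, 2, 1, 2], giving D = diag(2, 3, 1, 1, 2, 1, 2) and L = D - A. L is symmetric positive semidefinite, so every eigenvalue is real and nonnegative. By the matrix-tree theorem the graph has (1/7) * product of the nonzero eigenvalues = 1 spanning tree.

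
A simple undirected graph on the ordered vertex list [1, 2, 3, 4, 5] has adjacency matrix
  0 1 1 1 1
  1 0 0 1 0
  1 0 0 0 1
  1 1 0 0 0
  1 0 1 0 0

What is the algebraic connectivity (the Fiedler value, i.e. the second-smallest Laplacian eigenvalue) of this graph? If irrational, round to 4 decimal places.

Each diagonal entry of L is the vertex degree and each off-diagonal entry is -1 where an edge is present, 0 otherwise; in the order [1, 2, 3, 4, 5] the diagonal is [4, 2, 2, 2, 2]. The smallest Laplacian eigenvalue is always 0. The next one, lambda_2 = 1, measures how hard the graph is to disconnect: larger values mean better connectivity. There is one zero in the spectrum, matching the 1 component.

1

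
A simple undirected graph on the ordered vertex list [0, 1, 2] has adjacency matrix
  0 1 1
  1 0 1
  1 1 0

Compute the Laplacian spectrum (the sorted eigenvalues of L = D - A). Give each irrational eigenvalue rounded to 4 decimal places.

[0, 3, 3]

Each diagonal entry of L is the vertex degree and each off-diagonal entry is -1 where an edge is present, 0 otherwise; in the order [0, 1, 2] the diagonal is [2, 2, 2]. Diagonalising L (or applying a numerical eigensolver to the 3x3 matrix) gives the spectrum above.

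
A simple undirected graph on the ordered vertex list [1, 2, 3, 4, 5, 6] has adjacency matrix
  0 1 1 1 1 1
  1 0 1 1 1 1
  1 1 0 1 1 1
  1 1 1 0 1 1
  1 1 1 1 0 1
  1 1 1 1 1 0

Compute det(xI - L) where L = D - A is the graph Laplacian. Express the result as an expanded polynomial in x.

Reading degrees in the order [1, 2, 3, 4, 5, 6] gives [5, 5, 5, 5, 5, 5]; set D = diag(5, 5, 5, 5, 5, 5) and form L = D - A. L has integer entries, so p(x) = det(xI - L) has integer coefficients. Expanding the determinant yields x^6 - 30x^5 + 360x^4 - 2160x^3 + 6480x^2 - 7776x. The constant term is 0 because L is singular (the all-ones vector lies in its kernel).

x^6 - 30x^5 + 360x^4 - 2160x^3 + 6480x^2 - 7776x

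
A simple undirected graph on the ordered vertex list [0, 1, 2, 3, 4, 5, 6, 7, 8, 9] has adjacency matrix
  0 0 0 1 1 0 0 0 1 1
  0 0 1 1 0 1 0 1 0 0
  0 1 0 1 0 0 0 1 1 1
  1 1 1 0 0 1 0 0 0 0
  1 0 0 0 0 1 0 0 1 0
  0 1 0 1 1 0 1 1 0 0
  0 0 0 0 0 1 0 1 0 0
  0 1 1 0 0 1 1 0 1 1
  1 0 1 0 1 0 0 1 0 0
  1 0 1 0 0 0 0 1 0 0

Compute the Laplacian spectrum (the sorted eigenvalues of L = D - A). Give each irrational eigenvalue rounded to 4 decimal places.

[0, 1.6079, 2.2743, 2.6491, 3.7872, 4.1326, 5.4006, 5.8361, 6.8758, 7.4363]

With the vertex order [0, 1, 2, 3, 4, 5, 6, 7, 8, 9], the degrees are [4, 4, 5, 4, 3, 5, 2, 6, 4, 3], giving D = diag(4, 4, 5, 4, 3, 5, 2, 6, 4, 3) and L = D - A. Since every row of L sums to 0, the all-ones vector is in the kernel and 0 is an eigenvalue. The single zero eigenvalue shows the graph is connected. The eigenvalues sum to 40, which equals trace(L) = 2|E|.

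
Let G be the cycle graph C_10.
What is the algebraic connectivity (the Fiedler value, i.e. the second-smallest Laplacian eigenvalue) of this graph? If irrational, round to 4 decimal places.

The graph has 10 vertices and degree multiset [2, 2, 2, 2, 2, 2, 2, 2, 2, 2]; D is the diagonal matrix of degrees and L = D - A. Computing the eigenvalues of L and sorting gives [0, 0.3820, 0.3820, 1.3820, 1.3820, 2.6180, 2.6180, 3.6180, 3.6180, 4]. The Fiedler value lambda_2 = 0.3820 is strictly positive, so the graph is connected. By the matrix-tree theorem the graph has (1/10) * product of the nonzero eigenvalues = 10 spanning trees. There is one zero in the spectrum, matching the 1 component.

0.3820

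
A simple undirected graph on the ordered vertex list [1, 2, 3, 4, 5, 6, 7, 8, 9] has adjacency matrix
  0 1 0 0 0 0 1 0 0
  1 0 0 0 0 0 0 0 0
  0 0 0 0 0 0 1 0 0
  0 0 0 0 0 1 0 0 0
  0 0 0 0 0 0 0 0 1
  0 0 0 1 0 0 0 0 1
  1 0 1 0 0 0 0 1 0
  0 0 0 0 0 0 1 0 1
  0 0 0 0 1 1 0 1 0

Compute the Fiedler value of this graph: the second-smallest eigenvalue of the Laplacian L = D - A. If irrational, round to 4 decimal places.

0.1729

Reading degrees in the order [1, 2, 3, 4, 5, 6, 7, 8, 9] gives [2, 1, 1, 1, 1, 2, 3, 2, 3]; set D = diag(2, 1, 1, 1, 1, 2, 3, 2, 3) and form L = D - A. The sorted Laplacian eigenvalues are [0, 0.1729, 0.5587, 0.6617, 1.4331, 2.2091, 2.4851, 3.9563, 4.5231]; the algebraic connectivity is the second entry, 0.1729. There is one zero in the spectrum, matching the 1 component.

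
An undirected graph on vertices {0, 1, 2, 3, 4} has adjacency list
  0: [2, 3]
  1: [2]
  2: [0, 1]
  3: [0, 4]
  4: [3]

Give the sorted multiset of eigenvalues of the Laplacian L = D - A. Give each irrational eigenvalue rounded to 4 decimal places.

[0, 0.3820, 1.3820, 2.6180, 3.6180]

Reading degrees in the order [0, 1, 2, 3, 4] gives [2, 1, 2, 2, 1]; set D = diag(2, 1, 2, 2, 1) and form L = D - A. Diagonalising L (or applying a numerical eigensolver to the 5x5 matrix) gives the spectrum above. The single zero eigenvalue shows the graph is connected. There is one zero in the spectrum, matching the 1 component.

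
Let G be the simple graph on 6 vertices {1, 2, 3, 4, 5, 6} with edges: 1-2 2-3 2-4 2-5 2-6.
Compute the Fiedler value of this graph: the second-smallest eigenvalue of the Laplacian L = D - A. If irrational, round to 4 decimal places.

1

Reading degrees in the order [1, 2, 3, 4, 5, 6] gives [1, 5, 1, 1, 1, 1]; set D = diag(1, 5, 1, 1, 1, 1) and form L = D - A. The sorted Laplacian eigenvalues are [0, 1, 1, 1, 1, 6]; the algebraic connectivity is the second entry, 1.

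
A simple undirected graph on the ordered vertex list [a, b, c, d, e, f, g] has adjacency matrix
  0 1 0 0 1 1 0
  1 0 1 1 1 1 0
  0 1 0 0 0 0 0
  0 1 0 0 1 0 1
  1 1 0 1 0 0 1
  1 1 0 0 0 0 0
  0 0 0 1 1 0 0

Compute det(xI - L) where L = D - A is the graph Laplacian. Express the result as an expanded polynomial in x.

With the vertex order [a, b, c, d, e, f, g], the degrees are [3, 5, 1, 3, 4, 2, 2], giving D = diag(3, 5, 1, 3, 4, 2, 2) and L = D - A. L has integer entries, so p(x) = det(xI - L) has integer coefficients. Expanding the determinant yields x^7 - 20x^6 + 156x^5 - 600x^4 + 1181x^3 - 1106x^2 + 385x. The constant term is 0 because L is singular (the all-ones vector lies in its kernel). There is one zero in the spectrum, matching the 1 component.

x^7 - 20x^6 + 156x^5 - 600x^4 + 1181x^3 - 1106x^2 + 385x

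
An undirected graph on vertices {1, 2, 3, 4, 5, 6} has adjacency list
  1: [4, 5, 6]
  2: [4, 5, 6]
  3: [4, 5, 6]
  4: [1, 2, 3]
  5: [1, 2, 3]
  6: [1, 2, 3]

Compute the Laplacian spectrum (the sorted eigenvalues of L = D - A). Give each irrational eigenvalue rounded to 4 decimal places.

With the vertex order [1, 2, 3, 4, 5, 6], the degrees are [3, 3, 3, 3, 3, 3], giving D = diag(3, 3, 3, 3, 3, 3) and L = D - A. L is symmetric positive semidefinite, so every eigenvalue is real and nonnegative. There is one zero in the spectrum, matching the 1 component.

[0, 3, 3, 3, 3, 6]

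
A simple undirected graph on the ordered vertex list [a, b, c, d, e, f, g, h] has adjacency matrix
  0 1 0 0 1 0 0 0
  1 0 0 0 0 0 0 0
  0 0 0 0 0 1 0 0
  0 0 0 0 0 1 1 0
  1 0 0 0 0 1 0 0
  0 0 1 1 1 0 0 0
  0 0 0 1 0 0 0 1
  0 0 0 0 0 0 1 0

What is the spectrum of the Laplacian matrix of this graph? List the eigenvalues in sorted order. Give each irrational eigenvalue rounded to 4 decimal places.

Reading degrees in the order [a, b, c, d, e, f, g, h] gives [2, 1, 1, 2, 2, 3, 2, 1]; set D = diag(2, 1, 1, 2, 2, 3, 2, 1) and form L = D - A. L is symmetric positive semidefinite, so every eigenvalue is real and nonnegative. There is one zero in the spectrum, matching the 1 component.

[0, 0.1981, 0.4915, 1.3204, 1.5550, 2.8258, 3.2470, 4.3623]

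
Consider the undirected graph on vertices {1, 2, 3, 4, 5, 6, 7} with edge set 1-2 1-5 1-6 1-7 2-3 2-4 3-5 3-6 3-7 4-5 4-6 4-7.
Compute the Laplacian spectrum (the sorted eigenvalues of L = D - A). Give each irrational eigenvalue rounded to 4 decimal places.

Reading degrees in the order [1, 2, 3, 4, 5, 6, 7] gives [4, 3, 4, 4, 3, 3, 3]; set D = diag(4, 3, 4, 4, 3, 3, 3) and form L = D - A. L is symmetric positive semidefinite, so every eigenvalue is real and nonnegative. The largest eigenvalue, 7, is at most the vertex count 7.

[0, 3, 3, 3, 4, 4, 7]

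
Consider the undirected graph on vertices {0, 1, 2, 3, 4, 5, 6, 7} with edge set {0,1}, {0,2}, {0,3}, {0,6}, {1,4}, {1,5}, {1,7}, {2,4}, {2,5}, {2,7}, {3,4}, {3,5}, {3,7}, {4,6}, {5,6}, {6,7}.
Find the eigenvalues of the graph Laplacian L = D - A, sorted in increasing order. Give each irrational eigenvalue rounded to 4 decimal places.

Each diagonal entry of L is the vertex degree and each off-diagonal entry is -1 where an edge is present, 0 otherwise; in the order [0, 1, 2, 3, 4, 5, 6, 7] the diagonal is [4, 4, 4, 4, 4, 4, 4, 4]. Since every row of L sums to 0, the all-ones vector is in the kernel and 0 is an eigenvalue. There is one zero in the spectrum, matching the 1 component.

[0, 4, 4, 4, 4, 4, 4, 8]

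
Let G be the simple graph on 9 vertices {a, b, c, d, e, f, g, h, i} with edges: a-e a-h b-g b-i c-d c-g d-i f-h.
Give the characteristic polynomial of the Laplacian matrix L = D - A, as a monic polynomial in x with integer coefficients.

x^9 - 16x^8 + 105x^7 - 364x^6 + 715x^5 - 790x^4 + 450x^3 - 100x^2

Reading degrees in the order [a, b, c, d, e, f, g, h, i] gives [2, 2, 2, 2, 1, 1, 2, 2, 2]; set D = diag(2, 2, 2, 2, 1, 1, 2, 2, 2) and form L = D - A. L has integer entries, so p(x) = det(xI - L) has integer coefficients. Expanding the determinant yields x^9 - 16x^8 + 105x^7 - 364x^6 + 715x^5 - 790x^4 + 450x^3 - 100x^2. The coefficient of x^8 equals -trace(L) = -16, matching the sum of degrees.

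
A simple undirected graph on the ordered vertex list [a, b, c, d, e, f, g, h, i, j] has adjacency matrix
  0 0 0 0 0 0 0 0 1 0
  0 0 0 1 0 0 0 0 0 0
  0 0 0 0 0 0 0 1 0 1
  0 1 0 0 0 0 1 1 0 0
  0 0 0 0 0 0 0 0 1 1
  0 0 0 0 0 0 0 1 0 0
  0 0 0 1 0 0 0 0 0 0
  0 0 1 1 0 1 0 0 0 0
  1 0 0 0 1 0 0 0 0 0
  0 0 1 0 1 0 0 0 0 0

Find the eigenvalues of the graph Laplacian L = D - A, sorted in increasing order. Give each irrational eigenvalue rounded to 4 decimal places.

[0, 0.1236, 0.4790, 0.7723, 1, 1.5904, 2.5350, 3.1669, 3.6885, 4.6442]

Reading degrees in the order [a, b, c, d, e, f, g, h, i, j] gives [1, 1, 2, 3, 2, 1, 1, 3, 2, 2]; set D = diag(1, 1, 2, 3, 2, 1, 1, 3, 2, 2) and form L = D - A. L is symmetric positive semidefinite, so every eigenvalue is real and nonnegative. The single zero eigenvalue shows the graph is connected. There is one zero in the spectrum, matching the 1 component.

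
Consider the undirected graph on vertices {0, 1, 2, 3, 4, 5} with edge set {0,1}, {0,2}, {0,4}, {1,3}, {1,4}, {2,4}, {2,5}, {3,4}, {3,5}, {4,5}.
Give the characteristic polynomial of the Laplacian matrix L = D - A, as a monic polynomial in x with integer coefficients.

x^6 - 20x^5 + 155x^4 - 580x^3 + 1045x^2 - 726x

With the vertex order [0, 1, 2, 3, 4, 5], the degrees are [3, 3, 3, 3, 5, 3], giving D = diag(3, 3, 3, 3, 5, 3) and L = D - A. Computing det(xI - L) by cofactor expansion (or equivalently via sum-over-permutations) gives x^6 - 20x^5 + 155x^4 - 580x^3 + 1045x^2 - 726x. The constant term is 0 because L is singular (the all-ones vector lies in its kernel).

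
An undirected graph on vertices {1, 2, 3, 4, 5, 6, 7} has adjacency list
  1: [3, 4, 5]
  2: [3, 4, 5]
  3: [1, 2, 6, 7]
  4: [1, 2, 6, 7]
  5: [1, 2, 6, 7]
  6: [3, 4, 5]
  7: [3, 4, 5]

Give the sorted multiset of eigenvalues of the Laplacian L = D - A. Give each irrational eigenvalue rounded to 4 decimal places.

With the vertex order [1, 2, 3, 4, 5, 6, 7], the degrees are [3, 3, 4, 4, 4, 3, 3], giving D = diag(3, 3, 4, 4, 4, 3, 3) and L = D - A. Diagonalising L (or applying a numerical eigensolver to the 7x7 matrix) gives the spectrum above. The eigenvalues sum to 24, which equals trace(L) = 2|E|.

[0, 3, 3, 3, 4, 4, 7]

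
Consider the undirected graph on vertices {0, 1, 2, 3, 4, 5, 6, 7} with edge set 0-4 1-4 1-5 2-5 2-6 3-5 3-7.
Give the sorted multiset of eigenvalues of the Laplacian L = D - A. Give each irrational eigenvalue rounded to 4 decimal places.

[0, 0.2434, 0.3820, 1.1798, 2, 2.6180, 3.1386, 4.4383]

Each diagonal entry of L is the vertex degree and each off-diagonal entry is -1 where an edge is present, 0 otherwise; in the order [0, 1, 2, 3, 4, 5, 6, 7] the diagonal is [1, 2, 2, 2, 2, 3, 1, 1]. Since every row of L sums to 0, the all-ones vector is in the kernel and 0 is an eigenvalue. The largest eigenvalue, 4.4383, is at most the vertex count 8.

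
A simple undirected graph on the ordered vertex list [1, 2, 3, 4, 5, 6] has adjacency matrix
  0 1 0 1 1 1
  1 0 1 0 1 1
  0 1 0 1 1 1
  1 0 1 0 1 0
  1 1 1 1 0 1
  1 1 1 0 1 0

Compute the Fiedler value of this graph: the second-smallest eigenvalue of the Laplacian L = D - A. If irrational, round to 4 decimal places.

3

With the vertex order [1, 2, 3, 4, 5, 6], the degrees are [4, 4, 4, 3, 5, 4], giving D = diag(4, 4, 4, 3, 5, 4) and L = D - A. Computing the eigenvalues of L and sorting gives [0, 3, 4, 5, 6, 6]. The Fiedler value lambda_2 = 3 is strictly positive, so the graph is connected. The eigenvalues sum to 24, which equals trace(L) = 2|E|. By the matrix-tree theorem the graph has (1/6) * product of the nonzero eigenvalues = 360 spanning trees.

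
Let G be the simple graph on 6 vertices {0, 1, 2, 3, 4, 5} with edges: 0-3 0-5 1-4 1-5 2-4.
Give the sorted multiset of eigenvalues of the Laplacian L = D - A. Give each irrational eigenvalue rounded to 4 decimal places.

[0, 0.2679, 1, 2, 3, 3.7321]

With the vertex order [0, 1, 2, 3, 4, 5], the degrees are [2, 2, 1, 1, 2, 2], giving D = diag(2, 2, 1, 1, 2, 2) and L = D - A. The multiplicity of 0 as a Laplacian eigenvalue equals the number of connected components. The single zero eigenvalue shows the graph is connected. There is one zero in the spectrum, matching the 1 component.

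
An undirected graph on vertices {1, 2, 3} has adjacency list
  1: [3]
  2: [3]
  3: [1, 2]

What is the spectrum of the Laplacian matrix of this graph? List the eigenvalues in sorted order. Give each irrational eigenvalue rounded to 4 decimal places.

[0, 1, 3]

Each diagonal entry of L is the vertex degree and each off-diagonal entry is -1 where an edge is present, 0 otherwise; in the order [1, 2, 3] the diagonal is [1, 1, 2]. Since every row of L sums to 0, the all-ones vector is in the kernel and 0 is an eigenvalue. The single zero eigenvalue shows the graph is connected.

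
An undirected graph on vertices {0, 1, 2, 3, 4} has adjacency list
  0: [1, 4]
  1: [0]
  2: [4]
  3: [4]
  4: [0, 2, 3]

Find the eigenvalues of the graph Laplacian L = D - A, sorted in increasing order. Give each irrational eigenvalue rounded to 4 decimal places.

Reading degrees in the order [0, 1, 2, 3, 4] gives [2, 1, 1, 1, 3]; set D = diag(2, 1, 1, 1, 3) and form L = D - A. Since every row of L sums to 0, the all-ones vector is in the kernel and 0 is an eigenvalue. The single zero eigenvalue shows the graph is connected. The largest eigenvalue, 4.1701, is at most the vertex count 5.

[0, 0.5188, 1, 2.3111, 4.1701]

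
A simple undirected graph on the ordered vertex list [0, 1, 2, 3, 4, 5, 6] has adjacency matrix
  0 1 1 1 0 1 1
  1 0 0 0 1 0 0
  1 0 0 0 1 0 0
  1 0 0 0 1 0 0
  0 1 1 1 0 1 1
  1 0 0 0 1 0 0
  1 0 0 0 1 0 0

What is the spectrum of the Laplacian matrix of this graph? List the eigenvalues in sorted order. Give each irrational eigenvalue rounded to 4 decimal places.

With the vertex order [0, 1, 2, 3, 4, 5, 6], the degrees are [5, 2, 2, 2, 5, 2, 2], giving D = diag(5, 2, 2, 2, 5, 2, 2) and L = D - A. The multiplicity of 0 as a Laplacian eigenvalue equals the number of connected components. There is one zero in the spectrum, matching the 1 component.

[0, 2, 2, 2, 2, 5, 7]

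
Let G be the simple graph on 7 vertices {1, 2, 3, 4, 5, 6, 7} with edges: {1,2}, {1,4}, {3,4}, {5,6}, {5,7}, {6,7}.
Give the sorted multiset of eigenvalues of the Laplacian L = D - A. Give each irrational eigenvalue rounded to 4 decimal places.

Reading degrees in the order [1, 2, 3, 4, 5, 6, 7] gives [2, 1, 1, 2, 2, 2, 2]; set D = diag(2, 1, 1, 2, 2, 2, 2) and form L = D - A. Diagonalising L (or applying a numerical eigensolver to the 7x7 matrix) gives the spectrum above. The 2 zero eigenvalues correspond to the 2 connected components. The eigenvalues sum to 12, which equals trace(L) = 2|E|.

[0, 0, 0.5858, 2, 3, 3, 3.4142]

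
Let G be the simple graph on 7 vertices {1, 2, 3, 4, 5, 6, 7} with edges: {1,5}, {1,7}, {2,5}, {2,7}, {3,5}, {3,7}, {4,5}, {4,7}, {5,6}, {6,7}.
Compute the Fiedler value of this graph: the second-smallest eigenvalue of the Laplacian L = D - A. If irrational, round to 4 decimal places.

With the vertex order [1, 2, 3, 4, 5, 6, 7], the degrees are [2, 2, 2, 2, 5, 2, 5], giving D = diag(2, 2, 2, 2, 5, 2, 5) and L = D - A. The sorted Laplacian eigenvalues are [0, 2, 2, 2, 2, 5, 7]; the algebraic connectivity is the second entry, 2.

2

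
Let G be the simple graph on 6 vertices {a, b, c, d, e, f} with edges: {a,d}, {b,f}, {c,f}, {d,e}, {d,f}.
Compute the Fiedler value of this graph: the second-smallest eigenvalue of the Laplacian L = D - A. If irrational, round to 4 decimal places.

Reading degrees in the order [a, b, c, d, e, f] gives [1, 1, 1, 3, 1, 3]; set D = diag(1, 1, 1, 3, 1, 3) and form L = D - A. The sorted Laplacian eigenvalues are [0, 0.4384, 1, 1, 3, 4.5616]; the algebraic connectivity is the second entry, 0.4384.

0.4384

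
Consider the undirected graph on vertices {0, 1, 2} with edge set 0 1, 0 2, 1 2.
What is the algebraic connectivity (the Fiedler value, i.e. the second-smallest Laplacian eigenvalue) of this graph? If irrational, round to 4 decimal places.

With the vertex order [0, 1, 2], the degrees are [2, 2, 2], giving D = diag(2, 2, 2) and L = D - A. Computing the eigenvalues of L and sorting gives [0, 3, 3]. The Fiedler value lambda_2 = 3 is strictly positive, so the graph is connected.

3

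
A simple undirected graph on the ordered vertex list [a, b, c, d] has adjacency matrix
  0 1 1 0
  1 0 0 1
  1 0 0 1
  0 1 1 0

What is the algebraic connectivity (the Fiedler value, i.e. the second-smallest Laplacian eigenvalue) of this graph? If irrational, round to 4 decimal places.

Reading degrees in the order [a, b, c, d] gives [2, 2, 2, 2]; set D = diag(2, 2, 2, 2) and form L = D - A. Computing the eigenvalues of L and sorting gives [0, 2, 2, 4]. The Fiedler value lambda_2 = 2 is strictly positive, so the graph is connected.

2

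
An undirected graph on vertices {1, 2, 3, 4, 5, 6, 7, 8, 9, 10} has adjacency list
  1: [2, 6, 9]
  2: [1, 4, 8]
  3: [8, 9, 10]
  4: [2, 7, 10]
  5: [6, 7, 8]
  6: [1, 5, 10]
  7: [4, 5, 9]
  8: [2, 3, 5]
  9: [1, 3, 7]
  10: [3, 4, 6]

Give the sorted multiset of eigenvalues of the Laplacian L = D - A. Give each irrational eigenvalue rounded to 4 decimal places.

With the vertex order [1, 2, 3, 4, 5, 6, 7, 8, 9, 10], the degrees are [3, 3, 3, 3, 3, 3, 3, 3, 3, 3], giving D = diag(3, 3, 3, 3, 3, 3, 3, 3, 3, 3) and L = D - A. Since every row of L sums to 0, the all-ones vector is in the kernel and 0 is an eigenvalue. The eigenvalues sum to 30, which equals trace(L) = 2|E|.

[0, 2, 2, 2, 2, 2, 5, 5, 5, 5]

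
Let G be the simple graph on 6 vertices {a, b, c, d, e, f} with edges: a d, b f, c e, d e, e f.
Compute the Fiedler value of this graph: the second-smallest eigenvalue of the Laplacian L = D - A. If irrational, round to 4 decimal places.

Reading degrees in the order [a, b, c, d, e, f] gives [1, 1, 1, 2, 3, 2]; set D = diag(1, 1, 1, 2, 3, 2) and form L = D - A. Computing the eigenvalues of L and sorting gives [0, 0.3820, 0.6972, 2, 2.6180, 4.3028]. The Fiedler value lambda_2 = 0.3820 is strictly positive, so the graph is connected.

0.3820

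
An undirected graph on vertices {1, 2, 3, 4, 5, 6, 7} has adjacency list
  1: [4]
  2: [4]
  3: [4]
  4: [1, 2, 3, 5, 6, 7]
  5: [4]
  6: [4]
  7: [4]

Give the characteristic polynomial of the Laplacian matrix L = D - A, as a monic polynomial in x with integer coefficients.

Reading degrees in the order [1, 2, 3, 4, 5, 6, 7] gives [1, 1, 1, 6, 1, 1, 1]; set D = diag(1, 1, 1, 6, 1, 1, 1) and form L = D - A. L has integer entries, so p(x) = det(xI - L) has integer coefficients. Expanding the determinant yields x^7 - 12x^6 + 45x^5 - 80x^4 + 75x^3 - 36x^2 + 7x. The constant term is 0 because L is singular (the all-ones vector lies in its kernel).

x^7 - 12x^6 + 45x^5 - 80x^4 + 75x^3 - 36x^2 + 7x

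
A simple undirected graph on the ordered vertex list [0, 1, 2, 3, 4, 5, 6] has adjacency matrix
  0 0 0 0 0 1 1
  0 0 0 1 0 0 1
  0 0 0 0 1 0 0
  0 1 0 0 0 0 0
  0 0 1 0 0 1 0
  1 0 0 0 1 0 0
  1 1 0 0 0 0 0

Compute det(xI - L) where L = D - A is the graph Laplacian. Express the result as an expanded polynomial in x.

x^7 - 12x^6 + 55x^5 - 120x^4 + 126x^3 - 56x^2 + 7x

Reading degrees in the order [0, 1, 2, 3, 4, 5, 6] gives [2, 2, 1, 1, 2, 2, 2]; set D = diag(2, 2, 1, 1, 2, 2, 2) and form L = D - A. L has integer entries, so p(x) = det(xI - L) has integer coefficients. Expanding the determinant yields x^7 - 12x^6 + 55x^5 - 120x^4 + 126x^3 - 56x^2 + 7x. The coefficient of x^6 equals -trace(L) = -12, matching the sum of degrees. The largest eigenvalue, 3.8019, is at most the vertex count 7.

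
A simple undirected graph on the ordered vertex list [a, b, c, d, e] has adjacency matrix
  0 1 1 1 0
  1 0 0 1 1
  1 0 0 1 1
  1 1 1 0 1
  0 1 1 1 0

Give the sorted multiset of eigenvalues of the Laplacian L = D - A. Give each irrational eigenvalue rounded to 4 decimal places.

[0, 3, 3, 5, 5]

Each diagonal entry of L is the vertex degree and each off-diagonal entry is -1 where an edge is present, 0 otherwise; in the order [a, b, c, d, e] the diagonal is [3, 3, 3, 4, 3]. The multiplicity of 0 as a Laplacian eigenvalue equals the number of connected components. By the matrix-tree theorem the graph has (1/5) * product of the nonzero eigenvalues = 45 spanning trees. There is one zero in the spectrum, matching the 1 component.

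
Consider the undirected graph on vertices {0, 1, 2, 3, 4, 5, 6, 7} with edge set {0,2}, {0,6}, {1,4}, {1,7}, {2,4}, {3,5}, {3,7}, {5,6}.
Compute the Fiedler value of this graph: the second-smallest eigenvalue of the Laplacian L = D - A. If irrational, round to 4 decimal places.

Reading degrees in the order [0, 1, 2, 3, 4, 5, 6, 7] gives [2, 2, 2, 2, 2, 2, 2, 2]; set D = diag(2, 2, 2, 2, 2, 2, 2, 2) and form L = D - A. Computing the eigenvalues of L and sorting gives [0, 0.5858, 0.5858, 2, 2, 3.4142, 3.4142, 4]. The Fiedler value lambda_2 = 0.5858 is strictly positive, so the graph is connected. The largest eigenvalue, 4, is at most the vertex count 8.

0.5858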